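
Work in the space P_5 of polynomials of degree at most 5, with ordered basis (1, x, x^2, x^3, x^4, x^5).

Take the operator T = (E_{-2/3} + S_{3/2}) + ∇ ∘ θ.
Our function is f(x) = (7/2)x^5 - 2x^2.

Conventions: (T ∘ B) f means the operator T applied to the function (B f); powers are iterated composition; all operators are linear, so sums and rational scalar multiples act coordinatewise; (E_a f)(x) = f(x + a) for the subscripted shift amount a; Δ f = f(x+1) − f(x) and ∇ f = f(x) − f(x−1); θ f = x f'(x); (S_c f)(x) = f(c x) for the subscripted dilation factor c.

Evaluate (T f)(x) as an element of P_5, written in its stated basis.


the image equals g(x) = (1925/64)x^5 + (455/6)x^4 - (1435/9)x^3 + (8539/54)x^2 - (14479/162)x + 9793/486

E_{-2/3} f = (7/2)x^5 - (35/3)x^4 + (140/9)x^3 - (334/27)x^2 + (496/81)x - 328/243
S_{3/2} f = (1701/64)x^5 - (9/2)x^2
(E_{-2/3} + S_{3/2}) f = (1925/64)x^5 - (35/3)x^4 + (140/9)x^3 - (911/54)x^2 + (496/81)x - 328/243
θ f = (35/2)x^5 - 4x^2
∇ θ f = (175/2)x^4 - 175x^3 + 175x^2 - (191/2)x + 43/2
((E_{-2/3} + S_{3/2}) + ∇ ∘ θ) f = (1925/64)x^5 + (455/6)x^4 - (1435/9)x^3 + (8539/54)x^2 - (14479/162)x + 9793/486


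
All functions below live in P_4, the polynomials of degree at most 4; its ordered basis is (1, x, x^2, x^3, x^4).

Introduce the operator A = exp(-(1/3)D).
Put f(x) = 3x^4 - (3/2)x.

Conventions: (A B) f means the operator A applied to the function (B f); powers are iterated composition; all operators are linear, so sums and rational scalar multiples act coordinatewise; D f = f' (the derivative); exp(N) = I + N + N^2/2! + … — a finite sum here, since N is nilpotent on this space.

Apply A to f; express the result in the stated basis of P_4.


the image equals g(x) = 3x^4 - 4x^3 + 2x^2 - (35/18)x + 29/54

order-1 term: -4x^3 + 1/2
order-2 term: 2x^2
order-3 term: -(4/9)x
order-4 term: 1/27
the series for exp(-(1/3)D) f terminates at order 4
exp(-(1/3)D) f = 3x^4 - 4x^3 + 2x^2 - (35/18)x + 29/54


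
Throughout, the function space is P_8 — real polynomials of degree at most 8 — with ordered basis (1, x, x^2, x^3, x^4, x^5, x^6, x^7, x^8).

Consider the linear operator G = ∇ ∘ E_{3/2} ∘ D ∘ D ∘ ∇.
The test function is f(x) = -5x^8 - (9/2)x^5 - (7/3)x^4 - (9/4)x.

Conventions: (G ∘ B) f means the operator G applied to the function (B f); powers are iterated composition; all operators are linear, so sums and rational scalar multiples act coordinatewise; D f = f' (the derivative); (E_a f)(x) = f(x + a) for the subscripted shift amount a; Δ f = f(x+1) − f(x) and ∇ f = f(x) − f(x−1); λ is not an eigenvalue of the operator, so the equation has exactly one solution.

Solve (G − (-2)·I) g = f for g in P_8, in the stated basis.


g(x) = -(5/2)x^8 - (9/4)x^5 + (12593/6)x^4 + 4200x^3 + 5250x^2 + (26271/8)x - 97289/4

write g with unknown coordinates in the stated basis and equate coefficients in (G − (-2)·I) g = f
solving from the highest basis element down gives g = -(5/2)x^8 - (9/4)x^5 + (12593/6)x^4 + 4200x^3 + 5250x^2 + (26271/8)x - 97289/4
check: G g = -4200x^4 - 8400x^3 - 10500x^2 - 6570x + 97289/2
so G g − (-2)·g = -5x^8 - (9/2)x^5 - (7/3)x^4 - (9/4)x = f ✓


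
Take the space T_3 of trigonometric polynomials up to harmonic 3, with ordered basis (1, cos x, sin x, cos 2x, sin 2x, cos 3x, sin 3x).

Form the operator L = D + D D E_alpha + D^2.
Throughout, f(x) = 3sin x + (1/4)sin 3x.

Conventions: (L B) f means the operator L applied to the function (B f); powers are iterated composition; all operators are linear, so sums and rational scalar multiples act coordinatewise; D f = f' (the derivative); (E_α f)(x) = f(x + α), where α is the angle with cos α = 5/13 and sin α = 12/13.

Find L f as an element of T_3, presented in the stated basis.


g(x) = (3/13)cos x - (54/13)sin x + (14043/8788)cos 3x - (729/4394)sin 3x

D f = 3cos x + (3/4)cos 3x
E_alpha f = (36/13)cos x + (15/13)sin x - (207/2197)cos 3x - (2035/8788)sin 3x
D E_alpha f = (15/13)cos x - (36/13)sin x - (6105/8788)cos 3x + (621/2197)sin 3x
D D E_alpha f = -(36/13)cos x - (15/13)sin x + (1863/2197)cos 3x + (18315/8788)sin 3x
D f = 3cos x + (3/4)cos 3x
D D f = -3sin x - (9/4)sin 3x
(D + D D E_alpha + D^2) f = (3/13)cos x - (54/13)sin x + (14043/8788)cos 3x - (729/4394)sin 3x


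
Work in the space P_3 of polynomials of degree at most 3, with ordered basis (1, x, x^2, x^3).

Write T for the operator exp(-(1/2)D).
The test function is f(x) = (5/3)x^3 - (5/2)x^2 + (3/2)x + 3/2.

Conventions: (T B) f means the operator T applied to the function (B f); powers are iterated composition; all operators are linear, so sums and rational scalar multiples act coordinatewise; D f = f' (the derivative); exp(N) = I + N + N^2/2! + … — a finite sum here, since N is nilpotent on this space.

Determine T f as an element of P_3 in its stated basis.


the result is g(x) = (5/3)x^3 - 5x^2 + (21/4)x - 1/12

order-1 term: -(5/2)x^2 + (5/2)x - 3/4
order-2 term: (5/4)x - 5/8
order-3 term: -5/24
the series for exp(-(1/2)D) f terminates at order 3
exp(-(1/2)D) f = (5/3)x^3 - 5x^2 + (21/4)x - 1/12


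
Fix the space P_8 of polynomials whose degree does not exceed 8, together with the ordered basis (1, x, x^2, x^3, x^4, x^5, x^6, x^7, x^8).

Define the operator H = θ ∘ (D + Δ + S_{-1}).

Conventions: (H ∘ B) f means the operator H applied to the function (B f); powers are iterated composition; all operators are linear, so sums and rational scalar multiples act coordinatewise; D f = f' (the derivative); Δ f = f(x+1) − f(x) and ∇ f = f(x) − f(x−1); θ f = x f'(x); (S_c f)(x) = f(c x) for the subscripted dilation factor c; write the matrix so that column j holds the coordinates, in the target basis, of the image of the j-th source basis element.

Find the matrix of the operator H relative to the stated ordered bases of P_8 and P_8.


the matrix is [[0, 0, 0, 0, 0, 0, 0, 0, 0]; [0, -1, 4, 3, 4, 5, 6, 7, 8]; [0, 0, 2, 12, 12, 20, 30, 42, 56]; [0, 0, 0, -3, 24, 30, 60, 105, 168]; [0, 0, 0, 0, 4, 40, 60, 140, 280]; [0, 0, 0, 0, 0, -5, 60, 105, 280]; [0, 0, 0, 0, 0, 0, 6, 84, 168]; [0, 0, 0, 0, 0, 0, 0, -7, 112]; [0, 0, 0, 0, 0, 0, 0, 0, 8]] (rows listed top to bottom)

image of 1: 0
image of x: -x
image of x^2: 2x^2 + 4x
image of x^3: -3x^3 + 12x^2 + 3x
image of x^4: 4x^4 + 24x^3 + 12x^2 + 4x
image of x^5: -5x^5 + 40x^4 + 30x^3 + 20x^2 + 5x
image of x^6: 6x^6 + 60x^5 + 60x^4 + 60x^3 + 30x^2 + 6x
image of x^7: -7x^7 + 84x^6 + 105x^5 + 140x^4 + 105x^3 + 42x^2 + 7x
image of x^8: 8x^8 + 112x^7 + 168x^6 + 280x^5 + 280x^4 + 168x^3 + 56x^2 + 8x
each image's coordinates form column j of the matrix


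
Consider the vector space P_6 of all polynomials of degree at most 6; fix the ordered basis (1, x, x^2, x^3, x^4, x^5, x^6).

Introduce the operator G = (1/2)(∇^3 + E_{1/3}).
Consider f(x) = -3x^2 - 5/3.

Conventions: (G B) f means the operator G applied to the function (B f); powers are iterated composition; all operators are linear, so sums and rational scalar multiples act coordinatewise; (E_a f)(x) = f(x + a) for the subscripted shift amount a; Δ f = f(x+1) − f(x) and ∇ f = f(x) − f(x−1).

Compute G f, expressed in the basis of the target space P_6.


∇ f = -6x + 3
∇ ∇ f = -6
∇ ∇ ∇ f = 0
E_{1/3} f = -3x^2 - 2x - 2
(∇^3 + E_{1/3}) f = -3x^2 - 2x - 2
((1/2)(∇^3 + E_{1/3})) f = -(3/2)x^2 - x - 1

g(x) = -(3/2)x^2 - x - 1


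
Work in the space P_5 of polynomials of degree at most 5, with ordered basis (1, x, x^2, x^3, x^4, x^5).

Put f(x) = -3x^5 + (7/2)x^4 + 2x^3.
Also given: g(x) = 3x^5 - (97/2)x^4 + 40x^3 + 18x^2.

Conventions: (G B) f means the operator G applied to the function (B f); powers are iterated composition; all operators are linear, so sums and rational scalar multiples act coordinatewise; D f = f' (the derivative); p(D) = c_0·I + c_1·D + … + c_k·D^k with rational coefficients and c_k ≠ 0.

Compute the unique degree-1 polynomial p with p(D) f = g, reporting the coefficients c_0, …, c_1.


D^0 f = -3x^5 + (7/2)x^4 + 2x^3
D^1 f = -15x^4 + 14x^3 + 6x^2
matching coefficients of g against c_0 f + c_1 Df + … from the top degree down determines the c_i
solution: c_0 = -1, c_1 = 3

p(D) = -I + 3·D, i.e. c_0 = -1, c_1 = 3


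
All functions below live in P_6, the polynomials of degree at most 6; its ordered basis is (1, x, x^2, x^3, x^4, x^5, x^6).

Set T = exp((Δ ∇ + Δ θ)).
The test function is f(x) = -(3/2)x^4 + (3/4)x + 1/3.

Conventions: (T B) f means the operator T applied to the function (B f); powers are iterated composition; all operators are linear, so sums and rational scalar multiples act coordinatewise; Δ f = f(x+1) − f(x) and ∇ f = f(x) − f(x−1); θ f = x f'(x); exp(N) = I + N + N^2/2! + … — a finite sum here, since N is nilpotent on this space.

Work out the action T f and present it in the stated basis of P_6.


the image equals g(x) = -(3/2)x^4 - 24x^3 - 162x^2 - (1821/4)x - 5279/12

order-1 term: -24x^3 - 54x^2 - 24x - 33/4
order-2 term: -108x^2 - 288x - 156
order-3 term: -144x - 240
order-4 term: -36
the series for exp((Δ ∇ + Δ θ)) f terminates at order 4
exp((Δ ∇ + Δ θ)) f = -(3/2)x^4 - 24x^3 - 162x^2 - (1821/4)x - 5279/12


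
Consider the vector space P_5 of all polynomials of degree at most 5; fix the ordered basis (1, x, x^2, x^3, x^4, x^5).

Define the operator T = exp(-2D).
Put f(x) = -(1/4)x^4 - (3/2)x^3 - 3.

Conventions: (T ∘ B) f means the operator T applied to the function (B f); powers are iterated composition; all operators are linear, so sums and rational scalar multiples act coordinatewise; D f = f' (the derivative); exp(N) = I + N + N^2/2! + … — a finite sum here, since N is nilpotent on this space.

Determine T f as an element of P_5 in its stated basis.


the result is g(x) = -(1/4)x^4 + (1/2)x^3 + 3x^2 - 10x + 5

order-1 term: 2x^3 + 9x^2
order-2 term: -6x^2 - 18x
order-3 term: 8x + 12
order-4 term: -4
the series for exp(-2D) f terminates at order 4
exp(-2D) f = -(1/4)x^4 + (1/2)x^3 + 3x^2 - 10x + 5


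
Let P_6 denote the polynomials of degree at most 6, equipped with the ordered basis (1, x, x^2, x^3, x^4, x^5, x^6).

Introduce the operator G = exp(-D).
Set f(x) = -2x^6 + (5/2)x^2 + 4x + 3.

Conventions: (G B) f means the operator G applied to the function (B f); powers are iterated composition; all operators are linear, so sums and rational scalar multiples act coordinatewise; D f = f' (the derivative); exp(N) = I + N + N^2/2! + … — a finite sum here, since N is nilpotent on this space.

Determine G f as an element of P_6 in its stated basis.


the image equals g(x) = -2x^6 + 12x^5 - 30x^4 + 40x^3 - (55/2)x^2 + 11x - 1/2

order-1 term: 12x^5 - 5x - 4
order-2 term: -30x^4 + 5/2
order-3 term: 40x^3
order-4 term: -30x^2
order-5 term: 12x
order-6 term: -2
the series for exp(-D) f terminates at order 6
exp(-D) f = -2x^6 + 12x^5 - 30x^4 + 40x^3 - (55/2)x^2 + 11x - 1/2


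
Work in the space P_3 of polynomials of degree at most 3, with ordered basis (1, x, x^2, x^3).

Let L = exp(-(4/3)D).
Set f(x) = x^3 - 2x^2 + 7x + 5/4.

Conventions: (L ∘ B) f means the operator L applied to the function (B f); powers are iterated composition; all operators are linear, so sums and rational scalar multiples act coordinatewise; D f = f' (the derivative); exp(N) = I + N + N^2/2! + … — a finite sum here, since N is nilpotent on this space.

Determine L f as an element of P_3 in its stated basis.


order-1 term: -4x^2 + (16/3)x - 28/3
order-2 term: (16/3)x - 32/9
order-3 term: -64/27
the series for exp(-(4/3)D) f terminates at order 3
exp(-(4/3)D) f = x^3 - 6x^2 + (53/3)x - 1513/108

the result is g(x) = x^3 - 6x^2 + (53/3)x - 1513/108


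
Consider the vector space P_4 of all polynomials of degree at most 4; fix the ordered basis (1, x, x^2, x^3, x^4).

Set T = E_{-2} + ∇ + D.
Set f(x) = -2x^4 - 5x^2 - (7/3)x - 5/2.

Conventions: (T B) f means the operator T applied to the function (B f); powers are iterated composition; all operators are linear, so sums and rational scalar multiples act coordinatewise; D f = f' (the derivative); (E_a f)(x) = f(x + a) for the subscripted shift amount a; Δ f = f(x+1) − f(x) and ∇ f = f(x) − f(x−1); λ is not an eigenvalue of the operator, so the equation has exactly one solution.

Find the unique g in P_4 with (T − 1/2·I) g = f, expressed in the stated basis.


g(x) = -4x^4 + 134x^2 - (686/3)x - 689

write g with unknown coordinates in the stated basis and equate coefficients in (T − 1/2·I) g = f
solving from the highest basis element down gives g = -4x^4 + 134x^2 - (686/3)x - 689
check: T g = -4x^4 + 62x^2 - (350/3)x - 347
so T g − 1/2·g = -2x^4 - 5x^2 - (7/3)x - 5/2 = f ✓


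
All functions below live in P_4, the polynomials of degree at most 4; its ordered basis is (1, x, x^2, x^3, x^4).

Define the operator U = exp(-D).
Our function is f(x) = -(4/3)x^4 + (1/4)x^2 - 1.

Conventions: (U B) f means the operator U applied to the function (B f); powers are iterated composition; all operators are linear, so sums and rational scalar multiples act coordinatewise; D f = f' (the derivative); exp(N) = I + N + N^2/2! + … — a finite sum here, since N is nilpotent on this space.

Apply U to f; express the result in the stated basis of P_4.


order-1 term: (16/3)x^3 - (1/2)x
order-2 term: -8x^2 + 1/4
order-3 term: (16/3)x
order-4 term: -4/3
the series for exp(-D) f terminates at order 4
exp(-D) f = -(4/3)x^4 + (16/3)x^3 - (31/4)x^2 + (29/6)x - 25/12

the image equals g(x) = -(4/3)x^4 + (16/3)x^3 - (31/4)x^2 + (29/6)x - 25/12


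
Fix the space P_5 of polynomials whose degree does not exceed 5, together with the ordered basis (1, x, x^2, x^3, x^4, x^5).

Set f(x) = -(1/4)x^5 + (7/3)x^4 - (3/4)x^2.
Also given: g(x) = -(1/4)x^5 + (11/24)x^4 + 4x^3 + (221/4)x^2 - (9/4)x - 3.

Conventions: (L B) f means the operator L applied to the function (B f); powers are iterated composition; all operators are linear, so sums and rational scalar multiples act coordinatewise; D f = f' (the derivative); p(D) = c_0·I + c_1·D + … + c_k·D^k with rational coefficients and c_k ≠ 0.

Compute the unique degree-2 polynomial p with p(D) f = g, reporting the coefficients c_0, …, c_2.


D^0 f = -(1/4)x^5 + (7/3)x^4 - (3/4)x^2
D^1 f = -(5/4)x^4 + (28/3)x^3 - (3/2)x
D^2 f = -5x^3 + 28x^2 - 3/2
matching coefficients of g against c_0 f + c_1 Df + … from the top degree down determines the c_i
solution: c_0 = 1, c_1 = 3/2, c_2 = 2

p(D) = I + (3/2)·D + 2·D^2, i.e. c_0 = 1, c_1 = 3/2, c_2 = 2


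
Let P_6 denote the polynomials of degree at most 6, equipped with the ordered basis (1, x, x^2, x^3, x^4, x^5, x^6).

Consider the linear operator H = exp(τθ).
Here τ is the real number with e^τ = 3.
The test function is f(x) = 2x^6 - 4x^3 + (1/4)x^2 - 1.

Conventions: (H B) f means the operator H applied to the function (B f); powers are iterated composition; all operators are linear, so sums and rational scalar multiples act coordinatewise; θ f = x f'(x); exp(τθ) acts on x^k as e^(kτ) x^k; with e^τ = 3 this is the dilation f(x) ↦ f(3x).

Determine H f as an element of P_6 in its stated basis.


exp(τθ) x^k = e^(kτ) x^k; with e^τ = 3 this sends x^k to 3^k x^k
x^2 ↦ 9 x^2
x^3 ↦ 27 x^3
x^6 ↦ 729 x^6
applying this coordinatewise to f: exp(τθ) f = 1458x^6 - 108x^3 + (9/4)x^2 - 1

the image equals g(x) = 1458x^6 - 108x^3 + (9/4)x^2 - 1


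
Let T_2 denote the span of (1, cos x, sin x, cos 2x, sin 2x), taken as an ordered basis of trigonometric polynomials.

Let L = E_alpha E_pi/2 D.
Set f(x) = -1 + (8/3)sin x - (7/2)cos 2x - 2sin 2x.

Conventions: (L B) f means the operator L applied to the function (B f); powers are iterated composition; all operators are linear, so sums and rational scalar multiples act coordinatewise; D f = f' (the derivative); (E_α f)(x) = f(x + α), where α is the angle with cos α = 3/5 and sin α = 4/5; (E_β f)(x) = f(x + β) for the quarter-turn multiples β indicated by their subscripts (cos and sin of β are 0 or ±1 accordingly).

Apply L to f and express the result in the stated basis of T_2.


the image equals g(x) = -(32/15)cos x - (8/5)sin x - (196/25)cos 2x - (47/25)sin 2x

D f = (8/3)cos x - 4cos 2x + 7sin 2x
E_pi/2 D f = -(8/3)sin x + 4cos 2x - 7sin 2x
E_alpha E_pi/2 D f = -(32/15)cos x - (8/5)sin x - (196/25)cos 2x - (47/25)sin 2x


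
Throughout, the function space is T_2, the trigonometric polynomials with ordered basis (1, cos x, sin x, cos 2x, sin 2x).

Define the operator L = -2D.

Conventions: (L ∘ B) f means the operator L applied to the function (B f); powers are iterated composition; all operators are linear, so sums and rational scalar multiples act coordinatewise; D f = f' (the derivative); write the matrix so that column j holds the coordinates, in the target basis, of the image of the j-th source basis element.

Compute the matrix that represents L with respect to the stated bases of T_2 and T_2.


image of 1: 0
image of cos x: 2sin x
image of sin x: -2cos x
image of cos 2x: 4sin 2x
image of sin 2x: -4cos 2x
each image's coordinates form column j of the matrix

the matrix is [[0, 0, 0, 0, 0]; [0, 0, -2, 0, 0]; [0, 2, 0, 0, 0]; [0, 0, 0, 0, -4]; [0, 0, 0, 4, 0]] (rows listed top to bottom)


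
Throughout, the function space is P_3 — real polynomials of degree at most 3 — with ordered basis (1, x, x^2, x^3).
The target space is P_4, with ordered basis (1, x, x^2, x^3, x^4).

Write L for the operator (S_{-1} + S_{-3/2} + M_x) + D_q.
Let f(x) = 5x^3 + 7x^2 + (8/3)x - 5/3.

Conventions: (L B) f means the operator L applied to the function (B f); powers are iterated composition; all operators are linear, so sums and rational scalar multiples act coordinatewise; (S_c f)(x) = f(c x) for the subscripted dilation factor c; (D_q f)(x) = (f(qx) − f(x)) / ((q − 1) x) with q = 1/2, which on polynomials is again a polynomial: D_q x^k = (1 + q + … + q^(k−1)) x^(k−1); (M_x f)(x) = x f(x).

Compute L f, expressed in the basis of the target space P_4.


S_{-1} f = -5x^3 + 7x^2 - (8/3)x - 5/3
S_{-3/2} f = -(135/8)x^3 + (63/4)x^2 - 4x - 5/3
M_x f = 5x^4 + 7x^3 + (8/3)x^2 - (5/3)x
(S_{-1} + S_{-3/2} + M_x) f = 5x^4 - (119/8)x^3 + (305/12)x^2 - (25/3)x - 10/3
D_q f = (35/4)x^2 + (21/2)x + 8/3
((S_{-1} + S_{-3/2} + M_x) + D_q) f = 5x^4 - (119/8)x^3 + (205/6)x^2 + (13/6)x - 2/3

the result is g(x) = 5x^4 - (119/8)x^3 + (205/6)x^2 + (13/6)x - 2/3


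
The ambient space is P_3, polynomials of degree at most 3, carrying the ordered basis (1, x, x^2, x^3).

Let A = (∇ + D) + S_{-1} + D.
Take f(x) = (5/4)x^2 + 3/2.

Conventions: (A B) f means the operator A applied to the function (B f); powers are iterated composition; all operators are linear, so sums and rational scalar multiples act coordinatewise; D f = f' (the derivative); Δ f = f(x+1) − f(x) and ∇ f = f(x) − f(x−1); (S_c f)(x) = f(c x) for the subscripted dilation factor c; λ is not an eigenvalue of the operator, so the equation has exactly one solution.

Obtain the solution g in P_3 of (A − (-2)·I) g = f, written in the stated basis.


write g with unknown coordinates in the stated basis and equate coefficients in (A − (-2)·I) g = f
solving from the highest basis element down gives g = (5/12)x^2 - (5/2)x + 113/36
check: A g = (5/12)x^2 + 5x - 43/9
so A g − (-2)·g = (5/4)x^2 + 3/2 = f ✓

the image equals g(x) = (5/12)x^2 - (5/2)x + 113/36


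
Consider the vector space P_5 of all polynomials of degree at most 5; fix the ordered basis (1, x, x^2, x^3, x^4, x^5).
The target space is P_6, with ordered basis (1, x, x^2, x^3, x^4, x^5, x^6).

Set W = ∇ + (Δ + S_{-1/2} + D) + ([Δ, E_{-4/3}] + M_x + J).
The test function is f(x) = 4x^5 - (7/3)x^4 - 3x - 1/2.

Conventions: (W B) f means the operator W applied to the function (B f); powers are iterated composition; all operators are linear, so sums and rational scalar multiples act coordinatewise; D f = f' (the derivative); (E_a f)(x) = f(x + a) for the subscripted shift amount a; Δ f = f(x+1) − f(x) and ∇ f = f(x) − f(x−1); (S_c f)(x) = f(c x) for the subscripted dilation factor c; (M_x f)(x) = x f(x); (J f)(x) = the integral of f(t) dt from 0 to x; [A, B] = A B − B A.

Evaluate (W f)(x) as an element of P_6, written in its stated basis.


∇ f = 20x^4 - (148/3)x^3 + 54x^2 - (88/3)x + 10/3
Δ f = 20x^4 + (92/3)x^3 + 26x^2 + (32/3)x - 4/3
S_{-1/2} f = -(1/8)x^5 - (7/48)x^4 + (3/2)x - 1/2
D f = 20x^4 - (28/3)x^3 - 3
(Δ + S_{-1/2} + D) f = -(1/8)x^5 + (1913/48)x^4 + (64/3)x^3 + 26x^2 + (73/6)x - 29/6
E_{-4/3} f = 4x^5 - 29x^4 + (752/9)x^3 - (3232/27)x^2 + (247/3)x - 10075/486
Δ E_{-4/3} f = 20x^4 - 76x^3 + (350/3)x^2 - (2288/27)x + 572/27
Δ f = 20x^4 + (92/3)x^3 + 26x^2 + (32/3)x - 4/3
E_{-4/3} Δ f = 20x^4 - 76x^3 + (350/3)x^2 - (2288/27)x + 572/27
[Δ, E_{-4/3}] f = 0
M_x f = 4x^6 - (7/3)x^5 - 3x^2 - (1/2)x
J f = (2/3)x^6 - (7/15)x^5 - (3/2)x^2 - (1/2)x
([Δ, E_{-4/3}] + M_x + J) f = (14/3)x^6 - (14/5)x^5 - (9/2)x^2 - x
(∇ + (Δ + S_{-1/2} + D) + ([Δ, E_{-4/3}] + M_x + J)) f = (14/3)x^6 - (117/40)x^5 + (2873/48)x^4 - 28x^3 + (151/2)x^2 - (109/6)x - 3/2

the result is g(x) = (14/3)x^6 - (117/40)x^5 + (2873/48)x^4 - 28x^3 + (151/2)x^2 - (109/6)x - 3/2


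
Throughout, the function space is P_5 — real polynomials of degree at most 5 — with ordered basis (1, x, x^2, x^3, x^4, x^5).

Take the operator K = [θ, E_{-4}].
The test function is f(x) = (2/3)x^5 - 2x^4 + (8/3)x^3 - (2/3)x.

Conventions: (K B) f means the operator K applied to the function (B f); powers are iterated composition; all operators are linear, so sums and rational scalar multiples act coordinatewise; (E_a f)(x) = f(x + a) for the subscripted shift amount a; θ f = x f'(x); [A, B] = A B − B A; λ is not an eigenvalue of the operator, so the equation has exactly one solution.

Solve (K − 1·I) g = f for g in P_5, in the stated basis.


write g with unknown coordinates in the stated basis and equate coefficients in (K − 1·I) g = f
solving from the highest basis element down gives g = -(2/3)x^5 - (34/3)x^4 + (88/3)x^3 + 1248x^2 + 1878x - 18600
check: K g = -(40/3)x^4 + 32x^3 + 1248x^2 + (5632/3)x - 18600
so K g − 1·g = (2/3)x^5 - 2x^4 + (8/3)x^3 - (2/3)x = f ✓

the result is g(x) = -(2/3)x^5 - (34/3)x^4 + (88/3)x^3 + 1248x^2 + 1878x - 18600


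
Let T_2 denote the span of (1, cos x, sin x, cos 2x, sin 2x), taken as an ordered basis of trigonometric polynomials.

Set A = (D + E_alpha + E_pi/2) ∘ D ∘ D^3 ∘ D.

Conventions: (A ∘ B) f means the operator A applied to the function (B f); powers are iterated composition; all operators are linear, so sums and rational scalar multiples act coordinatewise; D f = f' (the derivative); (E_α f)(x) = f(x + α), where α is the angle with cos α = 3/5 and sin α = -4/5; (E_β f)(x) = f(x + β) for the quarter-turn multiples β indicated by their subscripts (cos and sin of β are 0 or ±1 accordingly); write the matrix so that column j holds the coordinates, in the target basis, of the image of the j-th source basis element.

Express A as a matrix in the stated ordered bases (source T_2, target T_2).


image of 1: 0
image of cos x: -(6/5)cos x - (3/5)sin x
image of sin x: (3/5)cos x - (6/5)sin x
image of cos 2x: -(832/25)cos 2x + (1024/25)sin 2x
image of sin 2x: -(1024/25)cos 2x - (832/25)sin 2x
each image's coordinates form column j of the matrix

the matrix is [[0, 0, 0, 0, 0]; [0, -6/5, 3/5, 0, 0]; [0, -3/5, -6/5, 0, 0]; [0, 0, 0, -832/25, -1024/25]; [0, 0, 0, 1024/25, -832/25]] (rows listed top to bottom)


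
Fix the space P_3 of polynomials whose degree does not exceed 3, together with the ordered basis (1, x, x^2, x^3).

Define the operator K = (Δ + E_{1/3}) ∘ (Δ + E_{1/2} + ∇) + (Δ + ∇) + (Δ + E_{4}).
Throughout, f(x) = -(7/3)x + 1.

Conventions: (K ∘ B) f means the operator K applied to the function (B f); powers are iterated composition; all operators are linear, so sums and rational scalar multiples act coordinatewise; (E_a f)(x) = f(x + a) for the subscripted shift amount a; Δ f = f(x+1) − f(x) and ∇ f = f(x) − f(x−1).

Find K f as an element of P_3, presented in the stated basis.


the image equals g(x) = -(14/3)x - 419/18

Δ f = -7/3
E_{1/2} f = -(7/3)x - 1/6
∇ f = -7/3
(Δ + E_{1/2} + ∇) f = -(7/3)x - 29/6
Δ (Δ + E_{1/2} + ∇) f = -7/3
E_{1/3} (Δ + E_{1/2} + ∇) f = -(7/3)x - 101/18
(Δ + E_{1/3}) (Δ + E_{1/2} + ∇) f = -(7/3)x - 143/18
Δ f = -7/3
∇ f = -7/3
(Δ + ∇) f = -14/3
Δ f = -7/3
E_{4} f = -(7/3)x - 25/3
(Δ + E_{4}) f = -(7/3)x - 32/3
((Δ + E_{1/3}) ∘ (Δ + E_{1/2} + ∇) + (Δ + ∇) + (Δ + E_{4})) f = -(14/3)x - 419/18


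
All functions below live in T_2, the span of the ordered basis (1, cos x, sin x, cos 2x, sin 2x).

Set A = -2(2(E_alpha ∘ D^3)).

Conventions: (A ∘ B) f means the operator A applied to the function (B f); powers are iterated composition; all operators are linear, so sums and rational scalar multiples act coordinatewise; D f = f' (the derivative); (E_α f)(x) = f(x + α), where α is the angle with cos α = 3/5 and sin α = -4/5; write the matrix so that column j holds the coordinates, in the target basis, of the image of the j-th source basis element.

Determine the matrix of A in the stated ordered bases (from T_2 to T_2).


the matrix is [[0, 0, 0, 0, 0]; [0, 16/5, 12/5, 0, 0]; [0, -12/5, 16/5, 0, 0]; [0, 0, 0, 768/25, -224/25]; [0, 0, 0, 224/25, 768/25]] (rows listed top to bottom)

image of 1: 0
image of cos x: (16/5)cos x - (12/5)sin x
image of sin x: (12/5)cos x + (16/5)sin x
image of cos 2x: (768/25)cos 2x + (224/25)sin 2x
image of sin 2x: -(224/25)cos 2x + (768/25)sin 2x
each image's coordinates form column j of the matrix


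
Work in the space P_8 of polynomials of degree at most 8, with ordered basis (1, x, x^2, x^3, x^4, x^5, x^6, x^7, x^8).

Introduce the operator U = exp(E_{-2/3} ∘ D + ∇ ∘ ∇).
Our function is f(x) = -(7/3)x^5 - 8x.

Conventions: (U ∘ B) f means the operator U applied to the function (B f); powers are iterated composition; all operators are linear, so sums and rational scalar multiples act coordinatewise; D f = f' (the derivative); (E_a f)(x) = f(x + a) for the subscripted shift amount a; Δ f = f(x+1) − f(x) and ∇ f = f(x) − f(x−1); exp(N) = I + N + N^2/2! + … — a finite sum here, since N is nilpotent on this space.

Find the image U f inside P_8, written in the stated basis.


order-1 term: -(35/3)x^4 - (140/9)x^3 + (980/9)x^2 - (12110/81)x + 14506/243
order-2 term: -(70/3)x^3 - (140/3)x^2 + (1820/9)x - 6230/81
order-3 term: -(70/3)x^2 - (140/3)x + 280/3
order-4 term: -(35/3)x - 140/9
order-5 term: -7/3
the series for exp(E_{-2/3} ∘ D + ∇ ∘ ∇) f terminates at order 5
exp(E_{-2/3} ∘ D + ∇ ∘ ∇) f = -(7/3)x^5 - (35/3)x^4 - (350/9)x^3 + (350/9)x^2 - (1103/81)x + 14149/243

g(x) = -(7/3)x^5 - (35/3)x^4 - (350/9)x^3 + (350/9)x^2 - (1103/81)x + 14149/243


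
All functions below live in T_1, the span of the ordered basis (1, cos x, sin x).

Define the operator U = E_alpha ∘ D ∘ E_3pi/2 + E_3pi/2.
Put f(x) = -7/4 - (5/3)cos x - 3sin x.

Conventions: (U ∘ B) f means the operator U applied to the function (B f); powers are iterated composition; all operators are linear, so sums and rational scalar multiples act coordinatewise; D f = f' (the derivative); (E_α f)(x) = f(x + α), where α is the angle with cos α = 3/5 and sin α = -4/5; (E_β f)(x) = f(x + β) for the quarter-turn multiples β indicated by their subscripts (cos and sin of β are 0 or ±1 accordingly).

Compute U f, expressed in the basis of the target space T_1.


the image equals g(x) = -7/4 + (22/5)cos x - (24/5)sin x

E_3pi/2 f = -7/4 + 3cos x - (5/3)sin x
D E_3pi/2 f = -(5/3)cos x - 3sin x
E_alpha D E_3pi/2 f = (7/5)cos x - (47/15)sin x
E_3pi/2 f = -7/4 + 3cos x - (5/3)sin x
(E_alpha ∘ D ∘ E_3pi/2 + E_3pi/2) f = -7/4 + (22/5)cos x - (24/5)sin x


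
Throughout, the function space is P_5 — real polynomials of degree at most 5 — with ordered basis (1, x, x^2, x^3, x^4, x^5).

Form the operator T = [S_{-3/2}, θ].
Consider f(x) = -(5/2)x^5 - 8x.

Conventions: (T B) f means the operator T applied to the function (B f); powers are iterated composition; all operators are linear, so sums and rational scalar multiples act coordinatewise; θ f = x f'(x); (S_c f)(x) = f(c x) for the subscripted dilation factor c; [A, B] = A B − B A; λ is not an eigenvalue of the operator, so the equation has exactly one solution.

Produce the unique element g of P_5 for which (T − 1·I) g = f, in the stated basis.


the result is g(x) = (5/2)x^5 + 8x

write g with unknown coordinates in the stated basis and equate coefficients in (T − 1·I) g = f
solving from the highest basis element down gives g = (5/2)x^5 + 8x
check: T g = 0
so T g − 1·g = -(5/2)x^5 - 8x = f ✓


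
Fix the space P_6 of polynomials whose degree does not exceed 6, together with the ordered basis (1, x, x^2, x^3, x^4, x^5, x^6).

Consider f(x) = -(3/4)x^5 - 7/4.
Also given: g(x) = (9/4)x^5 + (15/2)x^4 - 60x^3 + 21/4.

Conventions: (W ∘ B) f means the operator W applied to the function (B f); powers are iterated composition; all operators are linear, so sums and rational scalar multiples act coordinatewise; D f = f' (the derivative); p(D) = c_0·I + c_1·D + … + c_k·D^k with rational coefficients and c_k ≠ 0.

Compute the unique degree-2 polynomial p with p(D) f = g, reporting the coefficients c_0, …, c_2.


c_0 = -3, c_1 = -2, c_2 = 4

D^0 f = -(3/4)x^5 - 7/4
D^1 f = -(15/4)x^4
D^2 f = -15x^3
matching coefficients of g against c_0 f + c_1 Df + … from the top degree down determines the c_i
solution: c_0 = -3, c_1 = -2, c_2 = 4


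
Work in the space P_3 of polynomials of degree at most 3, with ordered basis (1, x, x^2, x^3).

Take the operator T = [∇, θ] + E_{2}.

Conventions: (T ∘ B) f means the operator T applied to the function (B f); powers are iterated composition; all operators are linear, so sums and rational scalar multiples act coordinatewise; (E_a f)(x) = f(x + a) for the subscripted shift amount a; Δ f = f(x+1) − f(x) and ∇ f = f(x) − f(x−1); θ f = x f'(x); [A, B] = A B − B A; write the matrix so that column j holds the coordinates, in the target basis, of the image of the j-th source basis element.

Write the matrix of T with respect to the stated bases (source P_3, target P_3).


image of 1: 1
image of x: x + 3
image of x^2: x^2 + 6x + 2
image of x^3: x^3 + 9x^2 + 6x + 11
each image's coordinates form column j of the matrix

the matrix is [[1, 3, 2, 11]; [0, 1, 6, 6]; [0, 0, 1, 9]; [0, 0, 0, 1]] (rows listed top to bottom)


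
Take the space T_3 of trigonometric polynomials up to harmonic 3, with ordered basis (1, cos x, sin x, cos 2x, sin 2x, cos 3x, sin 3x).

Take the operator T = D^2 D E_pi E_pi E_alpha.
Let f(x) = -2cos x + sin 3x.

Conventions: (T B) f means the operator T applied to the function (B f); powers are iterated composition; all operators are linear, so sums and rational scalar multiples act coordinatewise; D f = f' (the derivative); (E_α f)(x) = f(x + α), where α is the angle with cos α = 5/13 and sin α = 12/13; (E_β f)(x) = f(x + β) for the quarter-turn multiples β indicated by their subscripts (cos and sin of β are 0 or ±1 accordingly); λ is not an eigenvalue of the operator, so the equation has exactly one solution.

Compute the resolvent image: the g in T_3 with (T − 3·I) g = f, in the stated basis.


write g with unknown coordinates in the stated basis and equate coefficients in (T − 3·I) g = f
solving from the highest basis element down gives g = (27/29)cos x + (5/29)sin x - (6105/195058)cos 3x - (9649/585174)sin 3x
check: T g = (23/29)cos x + (15/29)sin x - (18315/195058)cos 3x + (185409/195058)sin 3x
so T g − 3·g = -2cos x + sin 3x = f ✓

the image equals g(x) = (27/29)cos x + (5/29)sin x - (6105/195058)cos 3x - (9649/585174)sin 3x


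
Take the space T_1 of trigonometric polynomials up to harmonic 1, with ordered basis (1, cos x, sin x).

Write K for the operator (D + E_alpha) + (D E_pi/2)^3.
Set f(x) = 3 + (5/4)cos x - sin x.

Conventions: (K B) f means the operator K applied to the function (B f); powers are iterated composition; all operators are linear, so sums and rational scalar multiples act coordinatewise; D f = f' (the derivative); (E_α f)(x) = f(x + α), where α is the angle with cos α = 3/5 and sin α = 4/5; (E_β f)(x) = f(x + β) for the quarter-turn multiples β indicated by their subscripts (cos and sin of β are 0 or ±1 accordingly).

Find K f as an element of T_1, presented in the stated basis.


D f = -cos x - (5/4)sin x
E_alpha f = 3 - (1/20)cos x - (8/5)sin x
(D + E_alpha) f = 3 - (21/20)cos x - (57/20)sin x
E_pi/2 f = 3 - cos x - (5/4)sin x
D E_pi/2 f = -(5/4)cos x + sin x
E_pi/2 (D E_pi/2) f = cos x + (5/4)sin x
D E_pi/2 (D E_pi/2) f = (5/4)cos x - sin x
E_pi/2 (D E_pi/2) (D E_pi/2) f = -cos x - (5/4)sin x
D E_pi/2 (D E_pi/2) (D E_pi/2) f = -(5/4)cos x + sin x
((D + E_alpha) + (D E_pi/2)^3) f = 3 - (23/10)cos x - (37/20)sin x

the image equals g(x) = 3 - (23/10)cos x - (37/20)sin x


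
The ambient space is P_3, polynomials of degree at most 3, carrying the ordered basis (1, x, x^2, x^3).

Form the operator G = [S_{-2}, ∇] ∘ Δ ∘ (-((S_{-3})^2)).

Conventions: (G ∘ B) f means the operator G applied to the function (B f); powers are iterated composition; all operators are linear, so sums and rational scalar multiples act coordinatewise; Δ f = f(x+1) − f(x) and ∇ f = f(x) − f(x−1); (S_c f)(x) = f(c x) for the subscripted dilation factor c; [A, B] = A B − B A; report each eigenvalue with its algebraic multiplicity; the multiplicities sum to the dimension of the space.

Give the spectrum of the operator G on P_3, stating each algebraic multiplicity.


image of 1: 0
image of x: 0
image of x^2: -486
image of x^3: 26244x - 13122
the matrix is upper triangular; its diagonal is (0, 0, 0, 0)
for a triangular matrix the eigenvalues are the diagonal entries, with algebraic multiplicity their repetition count

λ = 0 (multiplicity 4)


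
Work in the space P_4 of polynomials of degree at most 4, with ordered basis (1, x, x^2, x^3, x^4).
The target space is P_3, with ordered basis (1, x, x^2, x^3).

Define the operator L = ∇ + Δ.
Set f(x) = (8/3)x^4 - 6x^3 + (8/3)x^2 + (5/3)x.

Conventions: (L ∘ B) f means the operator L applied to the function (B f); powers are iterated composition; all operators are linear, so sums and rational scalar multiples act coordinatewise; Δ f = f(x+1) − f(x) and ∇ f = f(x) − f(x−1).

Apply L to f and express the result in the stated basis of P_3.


the result is g(x) = (64/3)x^3 - 36x^2 + 32x - 26/3

∇ f = (32/3)x^3 - 34x^2 + 34x - 29/3
Δ f = (32/3)x^3 - 2x^2 - 2x + 1
(∇ + Δ) f = (64/3)x^3 - 36x^2 + 32x - 26/3


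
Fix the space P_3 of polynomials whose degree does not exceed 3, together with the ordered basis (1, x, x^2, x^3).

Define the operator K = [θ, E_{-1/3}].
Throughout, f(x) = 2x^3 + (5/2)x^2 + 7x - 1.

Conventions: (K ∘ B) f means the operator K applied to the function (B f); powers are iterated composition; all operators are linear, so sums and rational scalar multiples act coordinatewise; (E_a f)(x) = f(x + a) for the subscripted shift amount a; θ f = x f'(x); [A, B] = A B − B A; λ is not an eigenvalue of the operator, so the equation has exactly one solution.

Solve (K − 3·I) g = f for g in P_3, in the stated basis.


g(x) = -(2/3)x^3 - (19/18)x^2 - (196/81)x + 86/729

write g with unknown coordinates in the stated basis and equate coefficients in (K − 3·I) g = f
solving from the highest basis element down gives g = -(2/3)x^3 - (19/18)x^2 - (196/81)x + 86/729
check: K g = -(2/3)x^2 - (7/27)x - 157/243
so K g − 3·g = 2x^3 + (5/2)x^2 + 7x - 1 = f ✓


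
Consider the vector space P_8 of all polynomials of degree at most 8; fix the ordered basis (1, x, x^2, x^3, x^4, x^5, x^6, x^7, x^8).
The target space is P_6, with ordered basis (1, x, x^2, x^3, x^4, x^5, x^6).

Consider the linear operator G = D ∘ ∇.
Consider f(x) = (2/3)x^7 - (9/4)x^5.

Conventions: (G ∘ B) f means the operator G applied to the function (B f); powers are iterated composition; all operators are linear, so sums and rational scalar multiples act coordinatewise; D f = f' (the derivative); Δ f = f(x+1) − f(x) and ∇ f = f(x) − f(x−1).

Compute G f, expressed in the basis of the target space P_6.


g(x) = 28x^5 - 70x^4 + (145/3)x^3 - (5/2)x^2 - 17x + 79/12

∇ f = (14/3)x^6 - 14x^5 + (145/12)x^4 - (5/6)x^3 - (17/2)x^2 + (79/12)x - 19/12
D ∇ f = 28x^5 - 70x^4 + (145/3)x^3 - (5/2)x^2 - 17x + 79/12


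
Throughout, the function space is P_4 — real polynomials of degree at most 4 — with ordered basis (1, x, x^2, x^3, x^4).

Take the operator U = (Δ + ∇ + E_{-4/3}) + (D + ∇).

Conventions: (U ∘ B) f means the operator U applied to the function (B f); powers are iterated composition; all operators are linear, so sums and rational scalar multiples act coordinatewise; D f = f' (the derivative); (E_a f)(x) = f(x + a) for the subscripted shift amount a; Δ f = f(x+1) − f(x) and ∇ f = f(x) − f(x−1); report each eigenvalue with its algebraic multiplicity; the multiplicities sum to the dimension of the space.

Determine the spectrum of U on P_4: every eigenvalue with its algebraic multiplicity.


λ = 1 (multiplicity 5)

image of 1: 1
image of x: x + 8/3
image of x^2: x^2 + (16/3)x + 7/9
image of x^3: x^3 + 8x^2 + (7/3)x + 17/27
image of x^4: x^4 + (32/3)x^3 + (14/3)x^2 + (68/27)x + 175/81
the matrix is upper triangular; its diagonal is (1, 1, 1, 1, 1)
for a triangular matrix the eigenvalues are the diagonal entries, with algebraic multiplicity their repetition count


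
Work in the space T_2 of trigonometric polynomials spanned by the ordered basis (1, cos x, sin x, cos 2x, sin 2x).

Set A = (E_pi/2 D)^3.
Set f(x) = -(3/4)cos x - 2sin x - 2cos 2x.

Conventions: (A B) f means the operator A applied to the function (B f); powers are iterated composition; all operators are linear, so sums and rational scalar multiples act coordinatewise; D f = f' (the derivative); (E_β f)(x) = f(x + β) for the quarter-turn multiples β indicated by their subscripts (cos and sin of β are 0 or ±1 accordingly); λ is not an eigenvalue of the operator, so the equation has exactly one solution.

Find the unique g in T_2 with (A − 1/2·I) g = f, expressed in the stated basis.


write g with unknown coordinates in the stated basis and equate coefficients in (A − 1/2·I) g = f
solving from the highest basis element down gives g = (1/2)cos x + (4/3)sin x + (4/257)cos 2x - (64/257)sin 2x
check: A g = -(1/2)cos x - (4/3)sin x - (512/257)cos 2x - (32/257)sin 2x
so A g − 1/2·g = -(3/4)cos x - 2sin x - 2cos 2x = f ✓

g(x) = (1/2)cos x + (4/3)sin x + (4/257)cos 2x - (64/257)sin 2x


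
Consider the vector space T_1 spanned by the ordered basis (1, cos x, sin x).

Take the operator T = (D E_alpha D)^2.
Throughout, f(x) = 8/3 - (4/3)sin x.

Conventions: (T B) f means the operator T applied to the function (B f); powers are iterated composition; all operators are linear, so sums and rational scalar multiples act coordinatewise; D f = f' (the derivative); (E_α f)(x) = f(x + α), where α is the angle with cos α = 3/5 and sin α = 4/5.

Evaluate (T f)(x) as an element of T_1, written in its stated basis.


the image equals g(x) = -(32/25)cos x + (28/75)sin x

D f = -(4/3)cos x
E_alpha D f = -(4/5)cos x + (16/15)sin x
D E_alpha D f = (16/15)cos x + (4/5)sin x
D (D E_alpha D) f = (4/5)cos x - (16/15)sin x
E_alpha D (D E_alpha D) f = -(28/75)cos x - (32/25)sin x
D E_alpha D (D E_alpha D) f = -(32/25)cos x + (28/75)sin x


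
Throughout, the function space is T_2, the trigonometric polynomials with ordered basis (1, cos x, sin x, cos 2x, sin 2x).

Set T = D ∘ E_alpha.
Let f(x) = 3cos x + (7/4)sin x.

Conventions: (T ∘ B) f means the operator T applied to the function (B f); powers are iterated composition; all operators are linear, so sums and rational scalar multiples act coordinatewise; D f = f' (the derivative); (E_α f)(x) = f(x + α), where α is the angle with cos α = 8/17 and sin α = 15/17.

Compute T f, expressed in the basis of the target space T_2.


the result is g(x) = -(31/17)cos x - (201/68)sin x

E_alpha f = (201/68)cos x - (31/17)sin x
D E_alpha f = -(31/17)cos x - (201/68)sin x


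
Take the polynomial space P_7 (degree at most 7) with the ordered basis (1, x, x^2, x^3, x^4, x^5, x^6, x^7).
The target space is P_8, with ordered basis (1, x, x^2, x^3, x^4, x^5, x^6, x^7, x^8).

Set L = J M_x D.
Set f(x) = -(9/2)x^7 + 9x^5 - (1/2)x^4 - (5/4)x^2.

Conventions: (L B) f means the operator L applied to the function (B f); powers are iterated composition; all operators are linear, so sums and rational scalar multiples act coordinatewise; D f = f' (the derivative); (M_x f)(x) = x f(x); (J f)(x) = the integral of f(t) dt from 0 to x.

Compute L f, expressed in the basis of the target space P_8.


g(x) = -(63/16)x^8 + (15/2)x^6 - (2/5)x^5 - (5/6)x^3

D f = -(63/2)x^6 + 45x^4 - 2x^3 - (5/2)x
M_x D f = -(63/2)x^7 + 45x^5 - 2x^4 - (5/2)x^2
J M_x D f = -(63/16)x^8 + (15/2)x^6 - (2/5)x^5 - (5/6)x^3
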